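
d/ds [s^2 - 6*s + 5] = 2*s - 6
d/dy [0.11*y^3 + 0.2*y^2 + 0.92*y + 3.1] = 0.33*y^2 + 0.4*y + 0.92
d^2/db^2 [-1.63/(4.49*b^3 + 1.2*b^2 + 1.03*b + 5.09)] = ((43.9122*b + 3.912)*(4.49*b^3 + 1.2*b^2 + 1.03*b + 5.09) - 1.63*(13.47*b^2 + 2.4*b + 1.03)*(26.94*b^2 + 4.8*b + 2.06))/(4.49*b^3 + 1.2*b^2 + 1.03*b + 5.09)^3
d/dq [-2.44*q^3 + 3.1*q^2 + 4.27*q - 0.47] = -7.32*q^2 + 6.2*q + 4.27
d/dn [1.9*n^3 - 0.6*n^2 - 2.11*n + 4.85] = 5.7*n^2 - 1.2*n - 2.11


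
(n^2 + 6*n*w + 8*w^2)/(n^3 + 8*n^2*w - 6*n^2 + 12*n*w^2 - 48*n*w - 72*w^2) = (n + 4*w)/(n^2 + 6*n*w - 6*n - 36*w)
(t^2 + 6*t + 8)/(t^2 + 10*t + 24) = (t + 2)/(t + 6)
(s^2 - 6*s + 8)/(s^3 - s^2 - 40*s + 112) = (s - 2)/(s^2 + 3*s - 28)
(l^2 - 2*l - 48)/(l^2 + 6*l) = (l - 8)/l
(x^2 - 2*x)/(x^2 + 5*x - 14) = x/(x + 7)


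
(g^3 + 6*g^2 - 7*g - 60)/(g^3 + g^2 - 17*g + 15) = (g + 4)/(g - 1)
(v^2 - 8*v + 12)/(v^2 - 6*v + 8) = (v - 6)/(v - 4)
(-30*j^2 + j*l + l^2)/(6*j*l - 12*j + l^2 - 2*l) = (-5*j + l)/(l - 2)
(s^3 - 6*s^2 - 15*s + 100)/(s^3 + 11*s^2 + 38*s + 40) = (s^2 - 10*s + 25)/(s^2 + 7*s + 10)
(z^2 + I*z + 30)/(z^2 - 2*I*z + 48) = (z - 5*I)/(z - 8*I)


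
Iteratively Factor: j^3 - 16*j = (j)*(j^2 - 16) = j*(j + 4)*(j - 4)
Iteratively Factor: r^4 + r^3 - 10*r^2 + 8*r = (r)*(r^3 + r^2 - 10*r + 8) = r*(r - 1)*(r^2 + 2*r - 8) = r*(r - 2)*(r - 1)*(r + 4)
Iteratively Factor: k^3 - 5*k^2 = (k)*(k^2 - 5*k) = k^2*(k - 5)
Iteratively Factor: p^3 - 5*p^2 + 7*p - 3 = (p - 3)*(p^2 - 2*p + 1) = (p - 3)*(p - 1)*(p - 1)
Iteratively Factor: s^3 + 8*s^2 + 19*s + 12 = (s + 1)*(s^2 + 7*s + 12) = (s + 1)*(s + 3)*(s + 4)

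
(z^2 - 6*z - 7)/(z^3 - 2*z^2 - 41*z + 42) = (z + 1)/(z^2 + 5*z - 6)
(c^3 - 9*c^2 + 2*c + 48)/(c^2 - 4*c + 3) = (c^2 - 6*c - 16)/(c - 1)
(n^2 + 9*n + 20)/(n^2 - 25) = (n + 4)/(n - 5)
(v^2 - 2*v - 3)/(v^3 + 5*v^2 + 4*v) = (v - 3)/(v*(v + 4))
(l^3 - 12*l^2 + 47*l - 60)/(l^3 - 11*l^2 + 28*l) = (l^2 - 8*l + 15)/(l*(l - 7))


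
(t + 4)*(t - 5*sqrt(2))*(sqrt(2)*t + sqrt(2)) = sqrt(2)*t^3 - 10*t^2 + 5*sqrt(2)*t^2 - 50*t + 4*sqrt(2)*t - 40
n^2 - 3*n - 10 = (n - 5)*(n + 2)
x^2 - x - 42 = (x - 7)*(x + 6)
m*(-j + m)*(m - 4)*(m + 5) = -j*m^3 - j*m^2 + 20*j*m + m^4 + m^3 - 20*m^2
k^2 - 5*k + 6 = (k - 3)*(k - 2)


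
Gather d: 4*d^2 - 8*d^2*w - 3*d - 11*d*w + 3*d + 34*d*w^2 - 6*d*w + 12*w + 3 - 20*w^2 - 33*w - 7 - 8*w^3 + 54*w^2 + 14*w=d^2*(4 - 8*w) + d*(34*w^2 - 17*w) - 8*w^3 + 34*w^2 - 7*w - 4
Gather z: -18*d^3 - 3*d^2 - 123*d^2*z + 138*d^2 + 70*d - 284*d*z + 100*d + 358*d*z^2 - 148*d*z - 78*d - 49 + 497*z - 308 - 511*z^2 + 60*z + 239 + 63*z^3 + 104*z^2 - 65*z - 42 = -18*d^3 + 135*d^2 + 92*d + 63*z^3 + z^2*(358*d - 407) + z*(-123*d^2 - 432*d + 492) - 160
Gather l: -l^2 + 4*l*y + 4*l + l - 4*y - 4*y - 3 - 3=-l^2 + l*(4*y + 5) - 8*y - 6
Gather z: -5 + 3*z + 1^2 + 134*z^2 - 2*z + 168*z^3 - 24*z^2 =168*z^3 + 110*z^2 + z - 4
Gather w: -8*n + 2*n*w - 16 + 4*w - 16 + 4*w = -8*n + w*(2*n + 8) - 32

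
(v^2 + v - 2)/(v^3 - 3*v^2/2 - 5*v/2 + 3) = 2*(v + 2)/(2*v^2 - v - 6)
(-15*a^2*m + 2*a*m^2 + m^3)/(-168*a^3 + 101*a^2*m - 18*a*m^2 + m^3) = m*(5*a + m)/(56*a^2 - 15*a*m + m^2)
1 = 1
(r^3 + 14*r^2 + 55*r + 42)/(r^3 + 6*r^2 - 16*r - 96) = (r^2 + 8*r + 7)/(r^2 - 16)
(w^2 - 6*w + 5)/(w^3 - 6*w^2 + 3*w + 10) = (w - 1)/(w^2 - w - 2)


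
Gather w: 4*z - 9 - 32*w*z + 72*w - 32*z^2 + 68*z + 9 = w*(72 - 32*z) - 32*z^2 + 72*z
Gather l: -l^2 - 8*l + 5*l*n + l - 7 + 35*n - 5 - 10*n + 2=-l^2 + l*(5*n - 7) + 25*n - 10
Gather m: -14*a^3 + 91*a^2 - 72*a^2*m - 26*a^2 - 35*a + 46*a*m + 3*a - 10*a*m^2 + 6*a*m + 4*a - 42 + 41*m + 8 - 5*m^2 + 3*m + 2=-14*a^3 + 65*a^2 - 28*a + m^2*(-10*a - 5) + m*(-72*a^2 + 52*a + 44) - 32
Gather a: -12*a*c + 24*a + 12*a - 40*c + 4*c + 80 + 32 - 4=a*(36 - 12*c) - 36*c + 108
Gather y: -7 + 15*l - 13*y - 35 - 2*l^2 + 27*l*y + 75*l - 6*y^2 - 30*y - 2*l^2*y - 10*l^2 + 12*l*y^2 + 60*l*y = -12*l^2 + 90*l + y^2*(12*l - 6) + y*(-2*l^2 + 87*l - 43) - 42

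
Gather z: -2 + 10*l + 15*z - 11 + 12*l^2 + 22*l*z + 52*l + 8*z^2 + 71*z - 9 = 12*l^2 + 62*l + 8*z^2 + z*(22*l + 86) - 22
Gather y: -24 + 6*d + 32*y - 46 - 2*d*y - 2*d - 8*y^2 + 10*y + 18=4*d - 8*y^2 + y*(42 - 2*d) - 52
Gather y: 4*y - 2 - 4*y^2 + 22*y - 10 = -4*y^2 + 26*y - 12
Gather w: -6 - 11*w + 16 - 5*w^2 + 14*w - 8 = -5*w^2 + 3*w + 2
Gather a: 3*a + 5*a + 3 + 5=8*a + 8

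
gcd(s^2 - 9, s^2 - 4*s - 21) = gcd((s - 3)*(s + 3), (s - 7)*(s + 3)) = s + 3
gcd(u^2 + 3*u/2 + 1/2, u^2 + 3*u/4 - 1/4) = u + 1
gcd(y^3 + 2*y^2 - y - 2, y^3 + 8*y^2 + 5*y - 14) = y^2 + y - 2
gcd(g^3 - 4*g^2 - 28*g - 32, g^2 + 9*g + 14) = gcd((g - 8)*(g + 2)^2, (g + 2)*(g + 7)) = g + 2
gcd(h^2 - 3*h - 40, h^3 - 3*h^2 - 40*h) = h^2 - 3*h - 40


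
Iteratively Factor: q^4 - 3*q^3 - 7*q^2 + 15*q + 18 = (q + 1)*(q^3 - 4*q^2 - 3*q + 18) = (q - 3)*(q + 1)*(q^2 - q - 6) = (q - 3)^2*(q + 1)*(q + 2)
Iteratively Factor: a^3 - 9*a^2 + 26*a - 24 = (a - 2)*(a^2 - 7*a + 12) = (a - 4)*(a - 2)*(a - 3)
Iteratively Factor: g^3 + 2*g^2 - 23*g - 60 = (g - 5)*(g^2 + 7*g + 12) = (g - 5)*(g + 3)*(g + 4)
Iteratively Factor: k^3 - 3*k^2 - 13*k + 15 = (k + 3)*(k^2 - 6*k + 5) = (k - 5)*(k + 3)*(k - 1)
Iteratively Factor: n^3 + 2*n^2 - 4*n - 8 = (n + 2)*(n^2 - 4) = (n - 2)*(n + 2)*(n + 2)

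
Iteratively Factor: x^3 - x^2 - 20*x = (x - 5)*(x^2 + 4*x) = x*(x - 5)*(x + 4)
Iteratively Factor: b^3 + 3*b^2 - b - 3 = (b + 3)*(b^2 - 1) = (b - 1)*(b + 3)*(b + 1)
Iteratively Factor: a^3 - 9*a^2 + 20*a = (a - 5)*(a^2 - 4*a) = (a - 5)*(a - 4)*(a)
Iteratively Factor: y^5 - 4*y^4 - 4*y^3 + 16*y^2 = (y)*(y^4 - 4*y^3 - 4*y^2 + 16*y) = y*(y - 2)*(y^3 - 2*y^2 - 8*y) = y*(y - 2)*(y + 2)*(y^2 - 4*y) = y^2*(y - 2)*(y + 2)*(y - 4)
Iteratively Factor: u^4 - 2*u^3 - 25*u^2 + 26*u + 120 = (u - 5)*(u^3 + 3*u^2 - 10*u - 24) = (u - 5)*(u + 2)*(u^2 + u - 12) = (u - 5)*(u + 2)*(u + 4)*(u - 3)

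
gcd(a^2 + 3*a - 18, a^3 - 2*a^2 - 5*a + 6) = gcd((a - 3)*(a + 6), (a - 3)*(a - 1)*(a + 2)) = a - 3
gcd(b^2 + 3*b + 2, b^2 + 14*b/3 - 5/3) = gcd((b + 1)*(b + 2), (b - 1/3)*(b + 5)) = 1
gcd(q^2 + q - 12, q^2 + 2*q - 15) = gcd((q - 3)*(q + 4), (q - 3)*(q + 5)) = q - 3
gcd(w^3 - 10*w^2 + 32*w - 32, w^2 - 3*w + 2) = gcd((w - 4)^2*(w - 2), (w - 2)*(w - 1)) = w - 2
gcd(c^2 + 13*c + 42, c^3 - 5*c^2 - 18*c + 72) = 1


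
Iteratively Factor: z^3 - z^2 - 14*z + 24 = (z - 3)*(z^2 + 2*z - 8) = (z - 3)*(z - 2)*(z + 4)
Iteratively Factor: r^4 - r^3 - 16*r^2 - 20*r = (r - 5)*(r^3 + 4*r^2 + 4*r) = r*(r - 5)*(r^2 + 4*r + 4) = r*(r - 5)*(r + 2)*(r + 2)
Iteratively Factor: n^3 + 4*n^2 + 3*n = (n + 1)*(n^2 + 3*n) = n*(n + 1)*(n + 3)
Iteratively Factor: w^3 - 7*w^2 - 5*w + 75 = (w - 5)*(w^2 - 2*w - 15) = (w - 5)*(w + 3)*(w - 5)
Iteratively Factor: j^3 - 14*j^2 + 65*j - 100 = (j - 4)*(j^2 - 10*j + 25) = (j - 5)*(j - 4)*(j - 5)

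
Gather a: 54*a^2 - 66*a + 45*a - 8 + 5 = 54*a^2 - 21*a - 3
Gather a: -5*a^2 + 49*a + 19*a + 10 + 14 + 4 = -5*a^2 + 68*a + 28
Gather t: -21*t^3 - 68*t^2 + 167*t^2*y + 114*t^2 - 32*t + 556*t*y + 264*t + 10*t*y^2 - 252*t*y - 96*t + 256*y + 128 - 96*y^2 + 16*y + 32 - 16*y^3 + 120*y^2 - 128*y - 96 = -21*t^3 + t^2*(167*y + 46) + t*(10*y^2 + 304*y + 136) - 16*y^3 + 24*y^2 + 144*y + 64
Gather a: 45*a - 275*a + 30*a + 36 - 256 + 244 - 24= -200*a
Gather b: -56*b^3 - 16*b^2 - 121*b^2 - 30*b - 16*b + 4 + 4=-56*b^3 - 137*b^2 - 46*b + 8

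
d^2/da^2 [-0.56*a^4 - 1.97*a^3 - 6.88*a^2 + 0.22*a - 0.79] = -6.72*a^2 - 11.82*a - 13.76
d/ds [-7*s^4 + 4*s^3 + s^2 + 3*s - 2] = -28*s^3 + 12*s^2 + 2*s + 3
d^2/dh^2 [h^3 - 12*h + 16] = 6*h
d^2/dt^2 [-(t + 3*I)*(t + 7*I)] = -2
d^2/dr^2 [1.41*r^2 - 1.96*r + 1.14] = 2.82000000000000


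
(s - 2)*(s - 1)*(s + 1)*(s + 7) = s^4 + 5*s^3 - 15*s^2 - 5*s + 14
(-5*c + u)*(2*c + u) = -10*c^2 - 3*c*u + u^2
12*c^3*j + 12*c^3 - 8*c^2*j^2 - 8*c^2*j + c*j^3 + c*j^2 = (-6*c + j)*(-2*c + j)*(c*j + c)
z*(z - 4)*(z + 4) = z^3 - 16*z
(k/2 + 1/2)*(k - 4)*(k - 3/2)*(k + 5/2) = k^4/2 - k^3 - 43*k^2/8 + 29*k/8 + 15/2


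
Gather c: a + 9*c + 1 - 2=a + 9*c - 1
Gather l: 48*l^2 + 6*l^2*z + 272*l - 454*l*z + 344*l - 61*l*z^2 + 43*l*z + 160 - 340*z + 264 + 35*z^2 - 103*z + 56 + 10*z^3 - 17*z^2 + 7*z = l^2*(6*z + 48) + l*(-61*z^2 - 411*z + 616) + 10*z^3 + 18*z^2 - 436*z + 480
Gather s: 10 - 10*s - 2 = 8 - 10*s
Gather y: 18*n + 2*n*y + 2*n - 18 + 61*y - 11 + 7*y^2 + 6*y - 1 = 20*n + 7*y^2 + y*(2*n + 67) - 30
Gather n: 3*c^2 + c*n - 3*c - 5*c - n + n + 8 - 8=3*c^2 + c*n - 8*c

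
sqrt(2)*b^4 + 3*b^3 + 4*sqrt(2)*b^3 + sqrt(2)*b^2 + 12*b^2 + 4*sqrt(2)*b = b*(b + 4)*(b + sqrt(2))*(sqrt(2)*b + 1)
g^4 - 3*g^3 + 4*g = g*(g - 2)^2*(g + 1)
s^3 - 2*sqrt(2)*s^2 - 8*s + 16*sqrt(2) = (s - 2*sqrt(2))^2*(s + 2*sqrt(2))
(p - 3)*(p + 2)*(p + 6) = p^3 + 5*p^2 - 12*p - 36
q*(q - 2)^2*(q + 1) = q^4 - 3*q^3 + 4*q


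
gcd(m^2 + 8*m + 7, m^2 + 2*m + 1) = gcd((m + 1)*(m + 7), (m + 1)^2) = m + 1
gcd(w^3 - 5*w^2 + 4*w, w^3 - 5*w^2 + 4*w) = w^3 - 5*w^2 + 4*w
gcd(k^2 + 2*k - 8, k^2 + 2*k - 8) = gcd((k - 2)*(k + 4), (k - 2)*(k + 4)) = k^2 + 2*k - 8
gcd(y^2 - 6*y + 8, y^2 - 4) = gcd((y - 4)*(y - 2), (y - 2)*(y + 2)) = y - 2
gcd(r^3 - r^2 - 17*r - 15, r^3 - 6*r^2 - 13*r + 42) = r + 3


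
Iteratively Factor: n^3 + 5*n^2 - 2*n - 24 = (n + 4)*(n^2 + n - 6) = (n + 3)*(n + 4)*(n - 2)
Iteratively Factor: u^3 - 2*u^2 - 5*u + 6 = (u - 1)*(u^2 - u - 6) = (u - 1)*(u + 2)*(u - 3)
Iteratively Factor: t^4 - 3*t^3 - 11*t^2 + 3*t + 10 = (t + 1)*(t^3 - 4*t^2 - 7*t + 10) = (t - 1)*(t + 1)*(t^2 - 3*t - 10) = (t - 5)*(t - 1)*(t + 1)*(t + 2)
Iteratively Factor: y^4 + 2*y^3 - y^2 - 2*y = (y - 1)*(y^3 + 3*y^2 + 2*y) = y*(y - 1)*(y^2 + 3*y + 2) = y*(y - 1)*(y + 2)*(y + 1)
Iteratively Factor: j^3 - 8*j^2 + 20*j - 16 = (j - 2)*(j^2 - 6*j + 8) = (j - 4)*(j - 2)*(j - 2)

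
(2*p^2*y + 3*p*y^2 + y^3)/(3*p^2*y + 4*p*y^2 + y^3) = (2*p + y)/(3*p + y)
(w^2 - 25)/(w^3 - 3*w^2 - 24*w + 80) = (w - 5)/(w^2 - 8*w + 16)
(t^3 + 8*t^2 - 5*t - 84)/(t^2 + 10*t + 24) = (t^2 + 4*t - 21)/(t + 6)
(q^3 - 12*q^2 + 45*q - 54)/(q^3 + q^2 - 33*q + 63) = (q - 6)/(q + 7)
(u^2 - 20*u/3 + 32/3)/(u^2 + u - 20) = (u - 8/3)/(u + 5)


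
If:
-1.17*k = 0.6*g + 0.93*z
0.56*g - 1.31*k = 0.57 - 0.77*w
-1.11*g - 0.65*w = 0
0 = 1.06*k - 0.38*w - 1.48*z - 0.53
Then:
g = -22.49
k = 12.53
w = 38.41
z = -1.25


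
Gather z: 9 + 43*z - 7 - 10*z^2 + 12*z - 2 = -10*z^2 + 55*z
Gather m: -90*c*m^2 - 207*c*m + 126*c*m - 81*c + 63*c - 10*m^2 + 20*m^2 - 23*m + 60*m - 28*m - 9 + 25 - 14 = -18*c + m^2*(10 - 90*c) + m*(9 - 81*c) + 2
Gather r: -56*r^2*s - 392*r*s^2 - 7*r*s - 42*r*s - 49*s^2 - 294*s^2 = -56*r^2*s + r*(-392*s^2 - 49*s) - 343*s^2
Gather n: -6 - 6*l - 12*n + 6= -6*l - 12*n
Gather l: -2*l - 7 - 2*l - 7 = -4*l - 14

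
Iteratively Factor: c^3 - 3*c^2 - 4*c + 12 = (c + 2)*(c^2 - 5*c + 6) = (c - 3)*(c + 2)*(c - 2)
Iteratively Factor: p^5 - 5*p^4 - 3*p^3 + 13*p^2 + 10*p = (p + 1)*(p^4 - 6*p^3 + 3*p^2 + 10*p) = (p + 1)^2*(p^3 - 7*p^2 + 10*p) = (p - 2)*(p + 1)^2*(p^2 - 5*p) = (p - 5)*(p - 2)*(p + 1)^2*(p)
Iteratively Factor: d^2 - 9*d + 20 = (d - 4)*(d - 5)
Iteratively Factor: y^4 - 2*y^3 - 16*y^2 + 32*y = (y)*(y^3 - 2*y^2 - 16*y + 32) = y*(y - 2)*(y^2 - 16) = y*(y - 2)*(y + 4)*(y - 4)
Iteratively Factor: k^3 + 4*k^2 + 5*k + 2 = (k + 1)*(k^2 + 3*k + 2) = (k + 1)*(k + 2)*(k + 1)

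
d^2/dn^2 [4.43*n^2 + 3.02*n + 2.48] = 8.86000000000000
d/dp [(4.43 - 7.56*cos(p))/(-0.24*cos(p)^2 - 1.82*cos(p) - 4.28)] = (1.8144*cos(p)^2 - 2.1264*cos(p) - 40.4194)*sin(p)/(0.0576*cos(p)^4 + 0.8736*cos(p)^3 + 5.3668*cos(p)^2 + 15.5792*cos(p) + 18.3184)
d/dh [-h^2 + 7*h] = 7 - 2*h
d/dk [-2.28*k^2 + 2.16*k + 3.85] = 2.16 - 4.56*k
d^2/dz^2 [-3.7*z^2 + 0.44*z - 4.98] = -7.40000000000000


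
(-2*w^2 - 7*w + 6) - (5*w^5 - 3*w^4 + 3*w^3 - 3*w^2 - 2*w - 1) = -5*w^5 + 3*w^4 - 3*w^3 + w^2 - 5*w + 7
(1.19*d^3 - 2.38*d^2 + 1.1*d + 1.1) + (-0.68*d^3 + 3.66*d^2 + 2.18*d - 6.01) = 0.51*d^3 + 1.28*d^2 + 3.28*d - 4.91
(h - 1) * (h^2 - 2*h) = h^3 - 3*h^2 + 2*h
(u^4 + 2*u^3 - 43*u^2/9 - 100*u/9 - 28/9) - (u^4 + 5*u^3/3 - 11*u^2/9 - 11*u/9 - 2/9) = u^3/3 - 32*u^2/9 - 89*u/9 - 26/9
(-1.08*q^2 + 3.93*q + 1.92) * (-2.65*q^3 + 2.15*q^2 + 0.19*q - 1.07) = 2.862*q^5 - 12.7365*q^4 + 3.1563*q^3 + 6.0303*q^2 - 3.8403*q - 2.0544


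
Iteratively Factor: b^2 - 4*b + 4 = (b - 2)*(b - 2)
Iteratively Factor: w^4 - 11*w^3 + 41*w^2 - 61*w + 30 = (w - 2)*(w^3 - 9*w^2 + 23*w - 15) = (w - 3)*(w - 2)*(w^2 - 6*w + 5) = (w - 5)*(w - 3)*(w - 2)*(w - 1)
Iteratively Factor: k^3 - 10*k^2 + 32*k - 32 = (k - 2)*(k^2 - 8*k + 16) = (k - 4)*(k - 2)*(k - 4)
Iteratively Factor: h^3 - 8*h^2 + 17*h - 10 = (h - 1)*(h^2 - 7*h + 10) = (h - 2)*(h - 1)*(h - 5)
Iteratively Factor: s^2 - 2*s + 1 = (s - 1)*(s - 1)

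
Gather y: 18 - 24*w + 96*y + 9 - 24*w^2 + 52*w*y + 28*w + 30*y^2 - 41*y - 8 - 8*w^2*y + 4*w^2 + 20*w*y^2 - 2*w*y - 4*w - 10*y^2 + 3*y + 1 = -20*w^2 + y^2*(20*w + 20) + y*(-8*w^2 + 50*w + 58) + 20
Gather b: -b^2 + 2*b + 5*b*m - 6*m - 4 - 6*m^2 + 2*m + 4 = -b^2 + b*(5*m + 2) - 6*m^2 - 4*m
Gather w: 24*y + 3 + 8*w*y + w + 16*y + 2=w*(8*y + 1) + 40*y + 5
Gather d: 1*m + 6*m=7*m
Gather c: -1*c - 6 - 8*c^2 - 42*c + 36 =-8*c^2 - 43*c + 30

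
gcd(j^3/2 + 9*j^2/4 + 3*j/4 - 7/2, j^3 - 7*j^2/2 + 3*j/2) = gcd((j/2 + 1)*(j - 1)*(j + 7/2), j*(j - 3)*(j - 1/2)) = 1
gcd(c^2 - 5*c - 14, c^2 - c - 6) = c + 2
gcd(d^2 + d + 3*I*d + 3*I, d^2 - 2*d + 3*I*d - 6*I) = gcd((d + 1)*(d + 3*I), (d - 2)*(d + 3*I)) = d + 3*I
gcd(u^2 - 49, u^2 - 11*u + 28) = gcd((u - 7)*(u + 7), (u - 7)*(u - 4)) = u - 7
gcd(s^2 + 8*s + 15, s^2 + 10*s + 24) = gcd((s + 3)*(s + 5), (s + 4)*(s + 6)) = 1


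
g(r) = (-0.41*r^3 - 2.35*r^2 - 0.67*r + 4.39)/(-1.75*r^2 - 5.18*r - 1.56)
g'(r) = (3.5*r + 5.18)*(-0.41*r^3 - 2.35*r^2 - 0.67*r + 4.39)/(-1.75*r^2 - 5.18*r - 1.56)^2 + (-1.23*r^2 - 4.7*r - 0.67)/(-1.75*r^2 - 5.18*r - 1.56)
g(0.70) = -0.43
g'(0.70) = 1.30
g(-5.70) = -0.27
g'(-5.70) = 0.34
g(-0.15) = -5.40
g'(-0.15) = 30.54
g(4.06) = 1.25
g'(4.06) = 0.31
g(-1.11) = 1.38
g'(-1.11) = 2.37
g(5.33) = 1.62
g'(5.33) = 0.28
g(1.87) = 0.45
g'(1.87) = 0.49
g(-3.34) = 1.14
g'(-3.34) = 1.62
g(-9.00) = -1.23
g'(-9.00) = 0.26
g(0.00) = -2.81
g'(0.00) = 9.77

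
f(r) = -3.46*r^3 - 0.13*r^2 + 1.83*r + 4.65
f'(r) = -10.38*r^2 - 0.26*r + 1.83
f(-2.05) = 30.16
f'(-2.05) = -41.26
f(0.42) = 5.14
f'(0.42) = -0.11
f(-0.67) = 4.41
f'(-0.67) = -2.66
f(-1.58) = 15.08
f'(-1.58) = -23.67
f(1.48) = -4.14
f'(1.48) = -21.29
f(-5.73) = 640.83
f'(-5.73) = -337.49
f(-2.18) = 35.89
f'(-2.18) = -46.93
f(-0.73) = 4.59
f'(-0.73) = -3.51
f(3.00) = -84.45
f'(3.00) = -92.37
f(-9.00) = 2499.99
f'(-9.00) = -836.61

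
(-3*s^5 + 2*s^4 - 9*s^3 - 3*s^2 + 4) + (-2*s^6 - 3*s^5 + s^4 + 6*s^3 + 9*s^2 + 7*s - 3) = -2*s^6 - 6*s^5 + 3*s^4 - 3*s^3 + 6*s^2 + 7*s + 1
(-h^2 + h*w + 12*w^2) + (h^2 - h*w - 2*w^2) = 10*w^2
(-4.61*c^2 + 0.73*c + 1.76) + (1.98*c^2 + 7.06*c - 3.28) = -2.63*c^2 + 7.79*c - 1.52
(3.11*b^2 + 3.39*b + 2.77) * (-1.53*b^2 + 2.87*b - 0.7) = -4.7583*b^4 + 3.739*b^3 + 3.3142*b^2 + 5.5769*b - 1.939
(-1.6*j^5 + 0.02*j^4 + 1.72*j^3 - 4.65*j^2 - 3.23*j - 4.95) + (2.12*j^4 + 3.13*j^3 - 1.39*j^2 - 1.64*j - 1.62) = -1.6*j^5 + 2.14*j^4 + 4.85*j^3 - 6.04*j^2 - 4.87*j - 6.57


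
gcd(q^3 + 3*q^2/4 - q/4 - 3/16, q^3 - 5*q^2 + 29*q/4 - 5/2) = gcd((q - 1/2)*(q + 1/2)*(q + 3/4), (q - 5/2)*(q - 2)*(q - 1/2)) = q - 1/2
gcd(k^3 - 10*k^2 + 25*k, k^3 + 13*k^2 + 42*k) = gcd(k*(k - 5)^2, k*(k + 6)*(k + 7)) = k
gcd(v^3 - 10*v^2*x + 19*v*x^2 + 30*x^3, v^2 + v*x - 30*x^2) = -v + 5*x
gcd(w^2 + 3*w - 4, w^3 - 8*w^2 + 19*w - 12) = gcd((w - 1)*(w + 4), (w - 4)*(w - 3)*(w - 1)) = w - 1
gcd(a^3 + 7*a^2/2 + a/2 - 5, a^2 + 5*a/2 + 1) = a + 2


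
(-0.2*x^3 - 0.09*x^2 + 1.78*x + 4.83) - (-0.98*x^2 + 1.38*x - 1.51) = -0.2*x^3 + 0.89*x^2 + 0.4*x + 6.34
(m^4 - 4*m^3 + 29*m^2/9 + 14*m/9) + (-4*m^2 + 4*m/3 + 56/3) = m^4 - 4*m^3 - 7*m^2/9 + 26*m/9 + 56/3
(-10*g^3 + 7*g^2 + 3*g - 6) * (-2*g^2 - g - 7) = 20*g^5 - 4*g^4 + 57*g^3 - 40*g^2 - 15*g + 42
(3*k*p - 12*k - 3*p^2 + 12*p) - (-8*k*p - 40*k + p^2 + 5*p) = 11*k*p + 28*k - 4*p^2 + 7*p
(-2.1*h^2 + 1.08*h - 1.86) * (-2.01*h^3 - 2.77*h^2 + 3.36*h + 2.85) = 4.221*h^5 + 3.6462*h^4 - 6.309*h^3 + 2.796*h^2 - 3.1716*h - 5.301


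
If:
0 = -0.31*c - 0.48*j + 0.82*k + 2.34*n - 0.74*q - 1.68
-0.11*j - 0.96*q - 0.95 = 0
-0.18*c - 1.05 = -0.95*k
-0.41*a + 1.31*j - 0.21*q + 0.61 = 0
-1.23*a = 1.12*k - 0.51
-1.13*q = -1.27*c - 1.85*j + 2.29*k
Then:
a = -1.30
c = 4.08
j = -1.01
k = 1.88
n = 0.12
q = -0.87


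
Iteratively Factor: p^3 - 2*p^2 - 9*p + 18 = (p - 3)*(p^2 + p - 6) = (p - 3)*(p + 3)*(p - 2)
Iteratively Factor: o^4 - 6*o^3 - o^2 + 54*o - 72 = (o - 4)*(o^3 - 2*o^2 - 9*o + 18) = (o - 4)*(o - 3)*(o^2 + o - 6) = (o - 4)*(o - 3)*(o + 3)*(o - 2)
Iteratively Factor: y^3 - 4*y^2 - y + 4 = (y + 1)*(y^2 - 5*y + 4) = (y - 4)*(y + 1)*(y - 1)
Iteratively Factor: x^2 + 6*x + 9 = (x + 3)*(x + 3)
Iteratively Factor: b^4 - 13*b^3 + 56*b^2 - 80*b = (b - 5)*(b^3 - 8*b^2 + 16*b) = (b - 5)*(b - 4)*(b^2 - 4*b) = (b - 5)*(b - 4)^2*(b)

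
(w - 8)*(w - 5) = w^2 - 13*w + 40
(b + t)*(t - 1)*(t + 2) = b*t^2 + b*t - 2*b + t^3 + t^2 - 2*t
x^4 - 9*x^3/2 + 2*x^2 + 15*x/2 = x*(x - 3)*(x - 5/2)*(x + 1)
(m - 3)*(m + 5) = m^2 + 2*m - 15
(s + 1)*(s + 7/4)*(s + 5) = s^3 + 31*s^2/4 + 31*s/2 + 35/4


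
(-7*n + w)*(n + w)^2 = -7*n^3 - 13*n^2*w - 5*n*w^2 + w^3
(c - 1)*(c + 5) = c^2 + 4*c - 5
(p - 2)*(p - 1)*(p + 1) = p^3 - 2*p^2 - p + 2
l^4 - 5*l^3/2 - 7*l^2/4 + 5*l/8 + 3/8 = (l - 3)*(l - 1/2)*(l + 1/2)^2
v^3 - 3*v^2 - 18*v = v*(v - 6)*(v + 3)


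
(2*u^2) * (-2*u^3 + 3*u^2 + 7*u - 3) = -4*u^5 + 6*u^4 + 14*u^3 - 6*u^2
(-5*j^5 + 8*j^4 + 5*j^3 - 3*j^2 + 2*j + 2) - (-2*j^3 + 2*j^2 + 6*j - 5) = -5*j^5 + 8*j^4 + 7*j^3 - 5*j^2 - 4*j + 7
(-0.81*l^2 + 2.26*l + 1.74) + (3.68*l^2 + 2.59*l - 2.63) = 2.87*l^2 + 4.85*l - 0.89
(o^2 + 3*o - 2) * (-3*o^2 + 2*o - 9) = -3*o^4 - 7*o^3 + 3*o^2 - 31*o + 18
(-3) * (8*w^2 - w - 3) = -24*w^2 + 3*w + 9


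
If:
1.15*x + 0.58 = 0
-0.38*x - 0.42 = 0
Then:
No Solution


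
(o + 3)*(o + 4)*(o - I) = o^3 + 7*o^2 - I*o^2 + 12*o - 7*I*o - 12*I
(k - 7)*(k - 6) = k^2 - 13*k + 42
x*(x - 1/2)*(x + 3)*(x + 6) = x^4 + 17*x^3/2 + 27*x^2/2 - 9*x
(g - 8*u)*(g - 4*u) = g^2 - 12*g*u + 32*u^2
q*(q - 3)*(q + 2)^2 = q^4 + q^3 - 8*q^2 - 12*q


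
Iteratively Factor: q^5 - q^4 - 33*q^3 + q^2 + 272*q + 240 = (q - 4)*(q^4 + 3*q^3 - 21*q^2 - 83*q - 60) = (q - 4)*(q + 3)*(q^3 - 21*q - 20) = (q - 5)*(q - 4)*(q + 3)*(q^2 + 5*q + 4) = (q - 5)*(q - 4)*(q + 3)*(q + 4)*(q + 1)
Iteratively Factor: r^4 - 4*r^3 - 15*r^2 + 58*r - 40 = (r - 2)*(r^3 - 2*r^2 - 19*r + 20) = (r - 5)*(r - 2)*(r^2 + 3*r - 4) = (r - 5)*(r - 2)*(r - 1)*(r + 4)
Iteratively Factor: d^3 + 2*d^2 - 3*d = (d - 1)*(d^2 + 3*d) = d*(d - 1)*(d + 3)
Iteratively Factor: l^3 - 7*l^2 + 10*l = (l - 5)*(l^2 - 2*l) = (l - 5)*(l - 2)*(l)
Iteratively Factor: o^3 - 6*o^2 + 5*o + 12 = (o + 1)*(o^2 - 7*o + 12) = (o - 3)*(o + 1)*(o - 4)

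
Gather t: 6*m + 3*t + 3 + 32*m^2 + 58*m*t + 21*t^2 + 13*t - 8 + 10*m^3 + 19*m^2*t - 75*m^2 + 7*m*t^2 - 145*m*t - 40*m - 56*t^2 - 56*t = 10*m^3 - 43*m^2 - 34*m + t^2*(7*m - 35) + t*(19*m^2 - 87*m - 40) - 5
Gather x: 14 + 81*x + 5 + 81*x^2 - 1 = 81*x^2 + 81*x + 18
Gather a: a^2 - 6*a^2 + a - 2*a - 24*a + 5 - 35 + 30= -5*a^2 - 25*a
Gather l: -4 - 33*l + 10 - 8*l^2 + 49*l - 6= -8*l^2 + 16*l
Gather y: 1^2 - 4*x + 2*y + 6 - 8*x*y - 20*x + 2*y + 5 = -24*x + y*(4 - 8*x) + 12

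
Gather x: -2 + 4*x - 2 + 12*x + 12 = 16*x + 8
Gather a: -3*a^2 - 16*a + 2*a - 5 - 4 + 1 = -3*a^2 - 14*a - 8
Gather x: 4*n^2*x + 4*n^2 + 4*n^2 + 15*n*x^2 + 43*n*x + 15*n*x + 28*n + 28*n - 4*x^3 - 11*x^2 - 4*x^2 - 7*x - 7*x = 8*n^2 + 56*n - 4*x^3 + x^2*(15*n - 15) + x*(4*n^2 + 58*n - 14)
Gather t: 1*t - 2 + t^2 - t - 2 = t^2 - 4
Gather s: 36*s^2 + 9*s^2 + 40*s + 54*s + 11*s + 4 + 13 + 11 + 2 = 45*s^2 + 105*s + 30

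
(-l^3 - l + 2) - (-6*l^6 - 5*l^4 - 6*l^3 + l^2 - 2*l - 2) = 6*l^6 + 5*l^4 + 5*l^3 - l^2 + l + 4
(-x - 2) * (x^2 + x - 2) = -x^3 - 3*x^2 + 4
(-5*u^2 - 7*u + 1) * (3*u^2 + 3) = -15*u^4 - 21*u^3 - 12*u^2 - 21*u + 3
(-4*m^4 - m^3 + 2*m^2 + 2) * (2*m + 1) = -8*m^5 - 6*m^4 + 3*m^3 + 2*m^2 + 4*m + 2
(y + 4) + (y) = 2*y + 4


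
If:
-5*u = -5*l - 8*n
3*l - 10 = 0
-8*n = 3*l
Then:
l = 10/3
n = -5/4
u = 4/3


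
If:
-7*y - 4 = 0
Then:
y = -4/7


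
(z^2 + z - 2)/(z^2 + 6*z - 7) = (z + 2)/(z + 7)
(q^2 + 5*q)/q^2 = (q + 5)/q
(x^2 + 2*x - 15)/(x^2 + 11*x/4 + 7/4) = 4*(x^2 + 2*x - 15)/(4*x^2 + 11*x + 7)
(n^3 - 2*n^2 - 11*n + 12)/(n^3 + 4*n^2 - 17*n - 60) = (n - 1)/(n + 5)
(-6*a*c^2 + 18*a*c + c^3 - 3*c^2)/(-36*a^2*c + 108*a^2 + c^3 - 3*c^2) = c/(6*a + c)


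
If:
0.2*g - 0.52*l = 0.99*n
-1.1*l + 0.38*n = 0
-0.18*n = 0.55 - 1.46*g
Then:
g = 0.38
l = 0.02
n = 0.07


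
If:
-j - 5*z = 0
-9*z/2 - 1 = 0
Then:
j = 10/9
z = -2/9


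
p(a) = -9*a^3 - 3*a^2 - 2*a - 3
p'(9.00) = -2243.00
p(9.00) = -6825.00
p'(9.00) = -2243.00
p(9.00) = -6825.00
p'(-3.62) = -334.10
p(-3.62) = 391.87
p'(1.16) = -45.29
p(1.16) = -23.40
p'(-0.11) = -1.67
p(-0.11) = -2.80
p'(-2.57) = -164.91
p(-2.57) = 135.10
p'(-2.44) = -148.11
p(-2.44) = 114.76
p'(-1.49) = -53.00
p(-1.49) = 23.09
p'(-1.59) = -60.72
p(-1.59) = 28.77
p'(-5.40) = -756.92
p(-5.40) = 1337.50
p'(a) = -27*a^2 - 6*a - 2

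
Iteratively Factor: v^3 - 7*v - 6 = (v + 2)*(v^2 - 2*v - 3) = (v - 3)*(v + 2)*(v + 1)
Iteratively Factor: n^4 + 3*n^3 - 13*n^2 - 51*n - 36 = (n + 3)*(n^3 - 13*n - 12) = (n - 4)*(n + 3)*(n^2 + 4*n + 3) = (n - 4)*(n + 1)*(n + 3)*(n + 3)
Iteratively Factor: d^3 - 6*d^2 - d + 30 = (d - 5)*(d^2 - d - 6) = (d - 5)*(d - 3)*(d + 2)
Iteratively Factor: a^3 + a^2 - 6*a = (a - 2)*(a^2 + 3*a) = a*(a - 2)*(a + 3)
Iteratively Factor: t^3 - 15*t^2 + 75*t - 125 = (t - 5)*(t^2 - 10*t + 25) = (t - 5)^2*(t - 5)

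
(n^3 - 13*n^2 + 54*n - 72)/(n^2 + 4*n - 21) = (n^2 - 10*n + 24)/(n + 7)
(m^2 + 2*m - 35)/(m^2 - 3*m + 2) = (m^2 + 2*m - 35)/(m^2 - 3*m + 2)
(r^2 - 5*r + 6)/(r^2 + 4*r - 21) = (r - 2)/(r + 7)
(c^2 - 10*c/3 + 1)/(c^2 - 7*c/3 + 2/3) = (c - 3)/(c - 2)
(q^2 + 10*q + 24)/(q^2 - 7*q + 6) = (q^2 + 10*q + 24)/(q^2 - 7*q + 6)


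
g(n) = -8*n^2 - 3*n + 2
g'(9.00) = -147.00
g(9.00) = -673.00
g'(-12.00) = 189.00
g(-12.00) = -1114.00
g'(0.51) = -11.16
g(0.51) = -1.61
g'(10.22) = -166.52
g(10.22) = -864.25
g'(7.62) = -124.92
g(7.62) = -485.38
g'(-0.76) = 9.16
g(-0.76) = -0.34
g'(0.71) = -14.36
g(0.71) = -4.16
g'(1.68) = -29.88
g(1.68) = -25.62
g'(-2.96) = 44.36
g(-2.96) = -59.21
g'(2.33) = -40.28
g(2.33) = -48.42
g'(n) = -16*n - 3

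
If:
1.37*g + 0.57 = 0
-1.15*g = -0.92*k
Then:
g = -0.42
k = -0.52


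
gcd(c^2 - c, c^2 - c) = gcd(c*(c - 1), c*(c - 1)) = c^2 - c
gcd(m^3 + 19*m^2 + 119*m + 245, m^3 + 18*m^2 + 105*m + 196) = m^2 + 14*m + 49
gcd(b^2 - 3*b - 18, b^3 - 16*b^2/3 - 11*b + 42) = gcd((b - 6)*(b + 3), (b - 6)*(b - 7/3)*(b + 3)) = b^2 - 3*b - 18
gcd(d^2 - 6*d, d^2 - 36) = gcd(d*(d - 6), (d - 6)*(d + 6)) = d - 6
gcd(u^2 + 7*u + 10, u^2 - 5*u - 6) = 1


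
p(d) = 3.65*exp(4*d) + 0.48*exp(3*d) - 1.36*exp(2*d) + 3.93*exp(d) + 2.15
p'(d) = 14.6*exp(4*d) + 1.44*exp(3*d) - 2.72*exp(2*d) + 3.93*exp(d)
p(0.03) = 9.40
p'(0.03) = 19.20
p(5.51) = 13626102500.77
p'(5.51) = 54497326716.07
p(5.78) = 40119556709.69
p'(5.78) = 160462218631.00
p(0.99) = 203.70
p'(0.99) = 784.82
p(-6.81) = 2.15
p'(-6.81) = 0.00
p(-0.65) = 4.17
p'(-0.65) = 2.60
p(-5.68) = 2.16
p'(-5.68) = 0.01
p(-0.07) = 7.78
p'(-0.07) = 13.50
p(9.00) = 15736250440860200.00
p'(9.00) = 62944746558785000.00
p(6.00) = 96716592800.22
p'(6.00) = 386835292343.72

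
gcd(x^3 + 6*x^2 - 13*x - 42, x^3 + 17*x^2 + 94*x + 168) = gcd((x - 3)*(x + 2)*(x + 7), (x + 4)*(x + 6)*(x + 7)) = x + 7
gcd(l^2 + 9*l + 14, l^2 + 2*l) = l + 2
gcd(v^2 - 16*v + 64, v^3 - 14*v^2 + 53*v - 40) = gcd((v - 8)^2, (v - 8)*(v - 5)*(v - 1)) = v - 8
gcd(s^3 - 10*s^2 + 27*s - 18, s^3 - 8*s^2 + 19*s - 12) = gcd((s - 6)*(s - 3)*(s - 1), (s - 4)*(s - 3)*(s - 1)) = s^2 - 4*s + 3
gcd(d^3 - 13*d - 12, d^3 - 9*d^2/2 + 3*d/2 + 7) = d + 1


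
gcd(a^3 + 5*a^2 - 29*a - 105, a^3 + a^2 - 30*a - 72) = a + 3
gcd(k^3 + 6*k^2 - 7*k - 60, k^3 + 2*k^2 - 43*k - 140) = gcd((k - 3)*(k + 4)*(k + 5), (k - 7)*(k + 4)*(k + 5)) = k^2 + 9*k + 20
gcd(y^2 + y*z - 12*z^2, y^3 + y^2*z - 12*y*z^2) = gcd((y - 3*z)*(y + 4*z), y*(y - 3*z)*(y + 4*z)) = y^2 + y*z - 12*z^2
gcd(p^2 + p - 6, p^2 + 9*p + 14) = 1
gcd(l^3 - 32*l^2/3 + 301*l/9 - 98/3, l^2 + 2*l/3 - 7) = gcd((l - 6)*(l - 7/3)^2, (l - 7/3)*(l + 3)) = l - 7/3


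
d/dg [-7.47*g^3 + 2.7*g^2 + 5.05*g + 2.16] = -22.41*g^2 + 5.4*g + 5.05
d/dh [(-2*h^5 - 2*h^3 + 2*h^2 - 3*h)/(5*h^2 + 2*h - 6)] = (-30*h^6 - 16*h^5 + 50*h^4 - 8*h^3 + 55*h^2 - 24*h + 18)/(25*h^4 + 20*h^3 - 56*h^2 - 24*h + 36)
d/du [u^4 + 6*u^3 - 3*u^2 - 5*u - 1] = 4*u^3 + 18*u^2 - 6*u - 5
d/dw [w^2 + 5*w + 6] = 2*w + 5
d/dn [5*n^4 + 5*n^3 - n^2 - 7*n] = 20*n^3 + 15*n^2 - 2*n - 7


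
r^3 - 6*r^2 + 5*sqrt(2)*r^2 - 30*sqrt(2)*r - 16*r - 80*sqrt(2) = (r - 8)*(r + 2)*(r + 5*sqrt(2))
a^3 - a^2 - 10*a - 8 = (a - 4)*(a + 1)*(a + 2)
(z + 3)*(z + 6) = z^2 + 9*z + 18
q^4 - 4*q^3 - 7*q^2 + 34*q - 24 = (q - 4)*(q - 2)*(q - 1)*(q + 3)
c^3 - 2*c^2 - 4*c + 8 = (c - 2)^2*(c + 2)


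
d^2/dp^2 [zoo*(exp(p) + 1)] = zoo*exp(p)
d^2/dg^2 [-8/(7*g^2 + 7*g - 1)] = 112*(7*g^2 + 7*g - 7*(2*g + 1)^2 - 1)/(7*g^2 + 7*g - 1)^3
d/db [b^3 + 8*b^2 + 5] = b*(3*b + 16)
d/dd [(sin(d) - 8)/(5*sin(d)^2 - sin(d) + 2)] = (-5*sin(d)^2 + 80*sin(d) - 6)*cos(d)/(5*sin(d)^2 - sin(d) + 2)^2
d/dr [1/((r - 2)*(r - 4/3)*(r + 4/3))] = 9*(-27*r^2 + 36*r + 16)/(81*r^6 - 324*r^5 + 36*r^4 + 1152*r^3 - 896*r^2 - 1024*r + 1024)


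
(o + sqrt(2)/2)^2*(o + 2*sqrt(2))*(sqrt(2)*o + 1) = sqrt(2)*o^4 + 7*o^3 + 15*sqrt(2)*o^2/2 + 13*o/2 + sqrt(2)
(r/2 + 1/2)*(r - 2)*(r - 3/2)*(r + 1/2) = r^4/2 - r^3 - 7*r^2/8 + 11*r/8 + 3/4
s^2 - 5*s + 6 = (s - 3)*(s - 2)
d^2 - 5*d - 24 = (d - 8)*(d + 3)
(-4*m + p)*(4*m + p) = -16*m^2 + p^2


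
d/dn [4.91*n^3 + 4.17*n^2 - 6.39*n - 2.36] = 14.73*n^2 + 8.34*n - 6.39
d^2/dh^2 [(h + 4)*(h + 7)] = 2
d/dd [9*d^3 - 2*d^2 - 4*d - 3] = 27*d^2 - 4*d - 4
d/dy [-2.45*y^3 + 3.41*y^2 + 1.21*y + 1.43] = -7.35*y^2 + 6.82*y + 1.21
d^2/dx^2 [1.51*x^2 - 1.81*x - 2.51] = 3.02000000000000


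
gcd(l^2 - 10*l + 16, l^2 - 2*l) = l - 2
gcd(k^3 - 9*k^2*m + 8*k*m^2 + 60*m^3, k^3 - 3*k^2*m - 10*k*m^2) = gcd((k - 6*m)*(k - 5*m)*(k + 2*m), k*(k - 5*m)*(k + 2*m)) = k^2 - 3*k*m - 10*m^2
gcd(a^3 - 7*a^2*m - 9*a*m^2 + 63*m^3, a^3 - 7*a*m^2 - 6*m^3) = a - 3*m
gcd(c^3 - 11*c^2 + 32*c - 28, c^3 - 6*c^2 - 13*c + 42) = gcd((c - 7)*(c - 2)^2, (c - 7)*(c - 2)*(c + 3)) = c^2 - 9*c + 14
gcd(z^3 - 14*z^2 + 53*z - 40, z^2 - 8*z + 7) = z - 1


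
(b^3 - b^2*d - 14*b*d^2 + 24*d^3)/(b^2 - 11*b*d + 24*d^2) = (b^2 + 2*b*d - 8*d^2)/(b - 8*d)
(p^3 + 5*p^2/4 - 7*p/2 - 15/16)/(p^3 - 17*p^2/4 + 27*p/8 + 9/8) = (p + 5/2)/(p - 3)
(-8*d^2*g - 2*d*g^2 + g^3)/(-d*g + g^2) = (8*d^2 + 2*d*g - g^2)/(d - g)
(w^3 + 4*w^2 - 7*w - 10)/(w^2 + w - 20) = (w^2 - w - 2)/(w - 4)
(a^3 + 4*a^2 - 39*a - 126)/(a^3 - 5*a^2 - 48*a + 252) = (a + 3)/(a - 6)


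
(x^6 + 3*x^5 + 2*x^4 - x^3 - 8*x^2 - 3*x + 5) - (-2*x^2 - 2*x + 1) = x^6 + 3*x^5 + 2*x^4 - x^3 - 6*x^2 - x + 4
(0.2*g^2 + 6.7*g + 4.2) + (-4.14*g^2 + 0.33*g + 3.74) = -3.94*g^2 + 7.03*g + 7.94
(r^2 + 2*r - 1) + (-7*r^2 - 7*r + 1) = -6*r^2 - 5*r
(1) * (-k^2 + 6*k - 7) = -k^2 + 6*k - 7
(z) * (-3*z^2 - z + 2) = -3*z^3 - z^2 + 2*z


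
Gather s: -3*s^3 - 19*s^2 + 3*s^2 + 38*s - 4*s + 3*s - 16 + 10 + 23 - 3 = -3*s^3 - 16*s^2 + 37*s + 14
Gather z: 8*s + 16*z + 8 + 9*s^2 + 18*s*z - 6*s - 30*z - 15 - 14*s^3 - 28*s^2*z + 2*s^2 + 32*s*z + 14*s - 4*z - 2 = -14*s^3 + 11*s^2 + 16*s + z*(-28*s^2 + 50*s - 18) - 9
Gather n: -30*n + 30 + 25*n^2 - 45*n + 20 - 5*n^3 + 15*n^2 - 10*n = -5*n^3 + 40*n^2 - 85*n + 50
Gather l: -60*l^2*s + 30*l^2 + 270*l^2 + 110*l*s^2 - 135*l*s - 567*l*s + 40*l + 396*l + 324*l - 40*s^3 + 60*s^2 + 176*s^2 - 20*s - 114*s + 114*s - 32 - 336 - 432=l^2*(300 - 60*s) + l*(110*s^2 - 702*s + 760) - 40*s^3 + 236*s^2 - 20*s - 800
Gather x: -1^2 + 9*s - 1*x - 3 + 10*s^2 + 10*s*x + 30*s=10*s^2 + 39*s + x*(10*s - 1) - 4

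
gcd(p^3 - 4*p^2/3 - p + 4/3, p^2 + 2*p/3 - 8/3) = p - 4/3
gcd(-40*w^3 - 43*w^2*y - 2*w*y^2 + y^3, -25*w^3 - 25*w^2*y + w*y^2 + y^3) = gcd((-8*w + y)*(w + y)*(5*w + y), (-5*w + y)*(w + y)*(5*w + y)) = 5*w^2 + 6*w*y + y^2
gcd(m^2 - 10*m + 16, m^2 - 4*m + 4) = m - 2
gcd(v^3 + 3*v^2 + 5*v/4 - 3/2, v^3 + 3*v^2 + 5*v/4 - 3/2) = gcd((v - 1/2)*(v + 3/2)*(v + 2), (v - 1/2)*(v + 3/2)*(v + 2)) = v^3 + 3*v^2 + 5*v/4 - 3/2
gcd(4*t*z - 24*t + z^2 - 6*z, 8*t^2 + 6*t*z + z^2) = 4*t + z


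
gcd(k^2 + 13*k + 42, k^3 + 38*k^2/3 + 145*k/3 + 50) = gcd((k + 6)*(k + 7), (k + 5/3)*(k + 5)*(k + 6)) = k + 6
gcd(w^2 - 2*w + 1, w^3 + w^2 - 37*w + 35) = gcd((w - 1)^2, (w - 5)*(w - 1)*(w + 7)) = w - 1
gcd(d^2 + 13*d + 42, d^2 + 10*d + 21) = d + 7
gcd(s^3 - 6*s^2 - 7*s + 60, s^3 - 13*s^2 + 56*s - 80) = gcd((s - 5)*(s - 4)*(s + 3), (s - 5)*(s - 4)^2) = s^2 - 9*s + 20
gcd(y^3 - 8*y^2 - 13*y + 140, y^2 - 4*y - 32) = y + 4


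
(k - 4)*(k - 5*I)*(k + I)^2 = k^4 - 4*k^3 - 3*I*k^3 + 9*k^2 + 12*I*k^2 - 36*k + 5*I*k - 20*I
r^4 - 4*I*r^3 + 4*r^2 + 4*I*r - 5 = (r - 1)*(r + 1)*(r - 5*I)*(r + I)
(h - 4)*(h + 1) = h^2 - 3*h - 4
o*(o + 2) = o^2 + 2*o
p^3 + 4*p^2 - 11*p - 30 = (p - 3)*(p + 2)*(p + 5)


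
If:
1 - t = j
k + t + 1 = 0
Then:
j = 1 - t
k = -t - 1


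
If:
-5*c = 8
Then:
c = -8/5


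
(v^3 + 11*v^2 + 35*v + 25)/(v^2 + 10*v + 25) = v + 1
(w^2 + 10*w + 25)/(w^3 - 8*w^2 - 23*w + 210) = (w + 5)/(w^2 - 13*w + 42)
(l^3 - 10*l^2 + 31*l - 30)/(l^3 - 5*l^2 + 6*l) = (l - 5)/l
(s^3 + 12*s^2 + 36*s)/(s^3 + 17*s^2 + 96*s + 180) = s/(s + 5)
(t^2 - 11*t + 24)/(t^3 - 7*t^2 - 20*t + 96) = 1/(t + 4)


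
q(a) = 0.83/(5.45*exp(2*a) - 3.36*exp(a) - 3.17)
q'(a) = 0.83*(-10.9*exp(2*a) + 3.36*exp(a))/(5.45*exp(2*a) - 3.36*exp(a) - 3.17)^2 = (2.7888 - 9.047*exp(a))*exp(a)/(-5.45*exp(2*a) + 3.36*exp(a) + 3.17)^2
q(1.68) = 0.01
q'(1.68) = -0.01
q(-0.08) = -0.51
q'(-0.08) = -1.94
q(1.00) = 0.03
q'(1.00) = -0.08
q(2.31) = 0.00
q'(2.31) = -0.00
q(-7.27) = -0.26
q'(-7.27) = 0.00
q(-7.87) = -0.26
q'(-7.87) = 0.00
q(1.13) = 0.02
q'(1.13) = -0.05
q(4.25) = 0.00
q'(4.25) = -0.00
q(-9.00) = -0.26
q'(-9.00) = 0.00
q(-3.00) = -0.25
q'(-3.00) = 0.01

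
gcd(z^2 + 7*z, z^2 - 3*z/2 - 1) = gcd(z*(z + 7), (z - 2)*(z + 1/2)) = 1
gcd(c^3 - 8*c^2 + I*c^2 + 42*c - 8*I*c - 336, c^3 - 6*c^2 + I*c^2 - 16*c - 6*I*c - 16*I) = c - 8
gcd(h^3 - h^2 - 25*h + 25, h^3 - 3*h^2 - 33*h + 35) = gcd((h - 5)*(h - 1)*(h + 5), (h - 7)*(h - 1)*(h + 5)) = h^2 + 4*h - 5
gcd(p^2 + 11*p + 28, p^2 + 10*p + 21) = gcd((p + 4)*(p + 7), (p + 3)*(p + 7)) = p + 7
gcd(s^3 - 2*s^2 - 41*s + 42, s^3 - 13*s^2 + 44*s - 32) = s - 1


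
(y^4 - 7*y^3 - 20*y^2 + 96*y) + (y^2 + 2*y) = y^4 - 7*y^3 - 19*y^2 + 98*y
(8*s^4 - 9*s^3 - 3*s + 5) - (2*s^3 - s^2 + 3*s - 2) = 8*s^4 - 11*s^3 + s^2 - 6*s + 7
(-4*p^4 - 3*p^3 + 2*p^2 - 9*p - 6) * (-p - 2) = 4*p^5 + 11*p^4 + 4*p^3 + 5*p^2 + 24*p + 12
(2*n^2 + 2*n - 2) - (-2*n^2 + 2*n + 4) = 4*n^2 - 6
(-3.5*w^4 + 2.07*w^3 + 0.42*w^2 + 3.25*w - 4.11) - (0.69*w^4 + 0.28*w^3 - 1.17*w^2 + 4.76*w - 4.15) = -4.19*w^4 + 1.79*w^3 + 1.59*w^2 - 1.51*w + 0.04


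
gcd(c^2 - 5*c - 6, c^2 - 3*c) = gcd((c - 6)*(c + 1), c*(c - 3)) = 1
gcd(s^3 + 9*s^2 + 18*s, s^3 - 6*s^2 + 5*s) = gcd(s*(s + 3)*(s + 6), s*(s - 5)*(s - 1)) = s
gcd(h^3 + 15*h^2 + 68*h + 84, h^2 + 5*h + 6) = h + 2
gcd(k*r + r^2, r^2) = r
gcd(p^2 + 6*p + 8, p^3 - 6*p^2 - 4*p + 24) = p + 2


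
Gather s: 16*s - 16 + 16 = 16*s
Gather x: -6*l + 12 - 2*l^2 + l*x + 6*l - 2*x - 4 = -2*l^2 + x*(l - 2) + 8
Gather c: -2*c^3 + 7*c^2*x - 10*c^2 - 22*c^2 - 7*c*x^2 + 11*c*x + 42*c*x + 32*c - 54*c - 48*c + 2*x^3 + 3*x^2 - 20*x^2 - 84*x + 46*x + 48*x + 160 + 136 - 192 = -2*c^3 + c^2*(7*x - 32) + c*(-7*x^2 + 53*x - 70) + 2*x^3 - 17*x^2 + 10*x + 104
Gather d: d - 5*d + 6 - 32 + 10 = -4*d - 16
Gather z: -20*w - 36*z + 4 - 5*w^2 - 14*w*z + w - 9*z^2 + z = -5*w^2 - 19*w - 9*z^2 + z*(-14*w - 35) + 4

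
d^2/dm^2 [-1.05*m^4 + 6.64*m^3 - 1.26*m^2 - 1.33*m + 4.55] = -12.6*m^2 + 39.84*m - 2.52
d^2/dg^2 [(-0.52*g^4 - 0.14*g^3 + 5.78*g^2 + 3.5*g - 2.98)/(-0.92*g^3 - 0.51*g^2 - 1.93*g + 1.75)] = (-8.88178419700125e-16*g^8 - 1.77635683940025e-15*g^7 - 11.49188*g^6 - 11.171688*g^5 + 93.53376*g^4 - 112.730664*g^3 - 45.900684*g^2 + 30.216084*g - 31.525296)/(0.778688*g^9 + 1.294992*g^8 + 5.618532*g^7 + 1.122387*g^6 + 6.860103*g^5 - 14.310228*g^4 + 5.306407*g^3 - 14.8701*g^2 + 17.731875*g - 5.359375)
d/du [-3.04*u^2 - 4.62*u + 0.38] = -6.08*u - 4.62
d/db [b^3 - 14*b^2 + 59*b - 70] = 3*b^2 - 28*b + 59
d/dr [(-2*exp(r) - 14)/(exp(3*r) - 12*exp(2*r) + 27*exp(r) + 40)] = 2*(3*(exp(r) + 7)*(exp(2*r) - 8*exp(r) + 9) - exp(3*r) + 12*exp(2*r) - 27*exp(r) - 40)*exp(r)/(exp(3*r) - 12*exp(2*r) + 27*exp(r) + 40)^2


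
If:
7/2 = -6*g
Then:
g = -7/12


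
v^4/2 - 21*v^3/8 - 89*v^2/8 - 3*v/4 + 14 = (v/2 + 1)*(v - 8)*(v - 1)*(v + 7/4)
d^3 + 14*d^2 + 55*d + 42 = (d + 1)*(d + 6)*(d + 7)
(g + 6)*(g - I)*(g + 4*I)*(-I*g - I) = -I*g^4 + 3*g^3 - 7*I*g^3 + 21*g^2 - 10*I*g^2 + 18*g - 28*I*g - 24*I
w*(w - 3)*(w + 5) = w^3 + 2*w^2 - 15*w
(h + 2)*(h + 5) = h^2 + 7*h + 10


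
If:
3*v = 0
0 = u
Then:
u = 0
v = 0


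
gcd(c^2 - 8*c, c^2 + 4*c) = c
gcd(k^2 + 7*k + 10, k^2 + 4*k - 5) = k + 5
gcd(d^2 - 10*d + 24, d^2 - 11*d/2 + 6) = d - 4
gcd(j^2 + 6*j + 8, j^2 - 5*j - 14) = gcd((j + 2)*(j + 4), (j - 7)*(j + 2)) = j + 2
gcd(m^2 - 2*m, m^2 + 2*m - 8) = m - 2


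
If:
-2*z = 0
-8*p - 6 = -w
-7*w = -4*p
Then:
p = -21/26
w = -6/13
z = 0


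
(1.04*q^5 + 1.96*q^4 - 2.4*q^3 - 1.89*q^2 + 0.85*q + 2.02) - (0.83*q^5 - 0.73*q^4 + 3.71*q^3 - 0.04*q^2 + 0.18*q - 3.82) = 0.21*q^5 + 2.69*q^4 - 6.11*q^3 - 1.85*q^2 + 0.67*q + 5.84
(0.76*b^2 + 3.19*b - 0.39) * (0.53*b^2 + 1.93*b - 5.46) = 0.4028*b^4 + 3.1575*b^3 + 1.8004*b^2 - 18.1701*b + 2.1294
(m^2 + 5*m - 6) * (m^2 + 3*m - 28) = m^4 + 8*m^3 - 19*m^2 - 158*m + 168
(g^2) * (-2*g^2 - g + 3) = -2*g^4 - g^3 + 3*g^2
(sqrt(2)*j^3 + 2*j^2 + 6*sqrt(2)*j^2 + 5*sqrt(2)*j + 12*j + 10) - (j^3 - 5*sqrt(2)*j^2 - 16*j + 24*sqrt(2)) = -j^3 + sqrt(2)*j^3 + 2*j^2 + 11*sqrt(2)*j^2 + 5*sqrt(2)*j + 28*j - 24*sqrt(2) + 10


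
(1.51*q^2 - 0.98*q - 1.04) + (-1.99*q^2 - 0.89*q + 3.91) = -0.48*q^2 - 1.87*q + 2.87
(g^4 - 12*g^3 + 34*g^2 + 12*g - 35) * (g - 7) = g^5 - 19*g^4 + 118*g^3 - 226*g^2 - 119*g + 245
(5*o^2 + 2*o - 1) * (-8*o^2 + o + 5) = -40*o^4 - 11*o^3 + 35*o^2 + 9*o - 5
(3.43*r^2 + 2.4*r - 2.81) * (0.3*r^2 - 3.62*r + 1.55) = 1.029*r^4 - 11.6966*r^3 - 4.2145*r^2 + 13.8922*r - 4.3555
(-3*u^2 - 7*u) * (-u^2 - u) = 3*u^4 + 10*u^3 + 7*u^2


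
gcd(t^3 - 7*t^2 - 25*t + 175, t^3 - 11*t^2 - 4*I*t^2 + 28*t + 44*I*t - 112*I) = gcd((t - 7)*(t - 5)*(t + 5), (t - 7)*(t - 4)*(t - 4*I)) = t - 7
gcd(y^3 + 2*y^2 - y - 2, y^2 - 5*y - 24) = 1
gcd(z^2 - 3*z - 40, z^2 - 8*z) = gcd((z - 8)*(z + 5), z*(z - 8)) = z - 8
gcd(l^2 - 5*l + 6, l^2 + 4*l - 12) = l - 2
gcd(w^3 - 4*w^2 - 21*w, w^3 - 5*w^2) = w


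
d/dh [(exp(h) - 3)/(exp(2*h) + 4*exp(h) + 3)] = (-2*(exp(h) - 3)*(exp(h) + 2) + exp(2*h) + 4*exp(h) + 3)*exp(h)/(exp(2*h) + 4*exp(h) + 3)^2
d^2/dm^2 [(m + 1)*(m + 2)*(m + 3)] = 6*m + 12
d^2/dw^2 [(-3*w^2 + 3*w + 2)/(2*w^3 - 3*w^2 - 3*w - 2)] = 24*(-w^6 + 3*w^5 - 5*w^4 - 9*w^3 + 12*w^2 + 2*w - 2)/(8*w^9 - 36*w^8 + 18*w^7 + 57*w^6 + 45*w^5 - 63*w^4 - 111*w^3 - 90*w^2 - 36*w - 8)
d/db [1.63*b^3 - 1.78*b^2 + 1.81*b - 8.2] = 4.89*b^2 - 3.56*b + 1.81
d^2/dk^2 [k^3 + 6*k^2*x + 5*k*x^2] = 6*k + 12*x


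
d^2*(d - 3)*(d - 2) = d^4 - 5*d^3 + 6*d^2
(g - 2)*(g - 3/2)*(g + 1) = g^3 - 5*g^2/2 - g/2 + 3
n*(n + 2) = n^2 + 2*n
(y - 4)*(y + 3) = y^2 - y - 12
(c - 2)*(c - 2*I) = c^2 - 2*c - 2*I*c + 4*I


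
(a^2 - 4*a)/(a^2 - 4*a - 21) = a*(4 - a)/(-a^2 + 4*a + 21)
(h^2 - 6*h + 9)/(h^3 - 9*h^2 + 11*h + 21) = (h - 3)/(h^2 - 6*h - 7)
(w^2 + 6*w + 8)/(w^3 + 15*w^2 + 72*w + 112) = (w + 2)/(w^2 + 11*w + 28)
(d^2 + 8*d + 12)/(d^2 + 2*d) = (d + 6)/d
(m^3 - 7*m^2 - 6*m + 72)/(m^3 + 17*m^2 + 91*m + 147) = (m^2 - 10*m + 24)/(m^2 + 14*m + 49)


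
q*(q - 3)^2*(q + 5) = q^4 - q^3 - 21*q^2 + 45*q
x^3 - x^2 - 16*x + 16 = (x - 4)*(x - 1)*(x + 4)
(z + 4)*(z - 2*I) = z^2 + 4*z - 2*I*z - 8*I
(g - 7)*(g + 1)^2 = g^3 - 5*g^2 - 13*g - 7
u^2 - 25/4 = (u - 5/2)*(u + 5/2)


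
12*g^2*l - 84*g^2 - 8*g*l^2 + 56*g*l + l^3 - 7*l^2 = (-6*g + l)*(-2*g + l)*(l - 7)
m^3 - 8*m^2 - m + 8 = (m - 8)*(m - 1)*(m + 1)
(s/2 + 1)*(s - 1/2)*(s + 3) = s^3/2 + 9*s^2/4 + 7*s/4 - 3/2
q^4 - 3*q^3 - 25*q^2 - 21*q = q*(q - 7)*(q + 1)*(q + 3)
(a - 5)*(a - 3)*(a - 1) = a^3 - 9*a^2 + 23*a - 15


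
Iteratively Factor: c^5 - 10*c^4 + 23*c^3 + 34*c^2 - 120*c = (c - 3)*(c^4 - 7*c^3 + 2*c^2 + 40*c) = c*(c - 3)*(c^3 - 7*c^2 + 2*c + 40) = c*(c - 4)*(c - 3)*(c^2 - 3*c - 10) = c*(c - 4)*(c - 3)*(c + 2)*(c - 5)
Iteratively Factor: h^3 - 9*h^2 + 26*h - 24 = (h - 3)*(h^2 - 6*h + 8) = (h - 3)*(h - 2)*(h - 4)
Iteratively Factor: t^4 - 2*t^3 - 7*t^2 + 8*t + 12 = (t + 1)*(t^3 - 3*t^2 - 4*t + 12) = (t - 3)*(t + 1)*(t^2 - 4) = (t - 3)*(t - 2)*(t + 1)*(t + 2)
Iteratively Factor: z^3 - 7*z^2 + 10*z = (z - 2)*(z^2 - 5*z) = (z - 5)*(z - 2)*(z)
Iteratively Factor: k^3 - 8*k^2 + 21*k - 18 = (k - 3)*(k^2 - 5*k + 6) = (k - 3)*(k - 2)*(k - 3)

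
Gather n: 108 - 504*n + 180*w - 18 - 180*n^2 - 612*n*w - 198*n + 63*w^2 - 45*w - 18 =-180*n^2 + n*(-612*w - 702) + 63*w^2 + 135*w + 72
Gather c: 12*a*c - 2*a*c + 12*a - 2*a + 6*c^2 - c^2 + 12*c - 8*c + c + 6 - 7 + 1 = 10*a + 5*c^2 + c*(10*a + 5)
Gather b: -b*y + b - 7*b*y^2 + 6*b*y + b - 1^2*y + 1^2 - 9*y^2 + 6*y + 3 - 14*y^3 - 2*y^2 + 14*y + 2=b*(-7*y^2 + 5*y + 2) - 14*y^3 - 11*y^2 + 19*y + 6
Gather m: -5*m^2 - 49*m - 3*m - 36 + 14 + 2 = -5*m^2 - 52*m - 20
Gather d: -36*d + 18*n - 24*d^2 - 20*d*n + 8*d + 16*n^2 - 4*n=-24*d^2 + d*(-20*n - 28) + 16*n^2 + 14*n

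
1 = 1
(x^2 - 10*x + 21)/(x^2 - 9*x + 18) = (x - 7)/(x - 6)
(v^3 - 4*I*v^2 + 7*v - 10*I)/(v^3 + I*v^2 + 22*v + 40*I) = (v - I)/(v + 4*I)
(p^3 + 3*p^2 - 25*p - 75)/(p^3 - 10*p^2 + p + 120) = (p + 5)/(p - 8)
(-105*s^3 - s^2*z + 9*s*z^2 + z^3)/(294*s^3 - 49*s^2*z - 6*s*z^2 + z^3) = (-15*s^2 + 2*s*z + z^2)/(42*s^2 - 13*s*z + z^2)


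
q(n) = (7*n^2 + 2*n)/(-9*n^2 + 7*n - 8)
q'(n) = (14*n + 2)/(-9*n^2 + 7*n - 8) + (18*n - 7)*(7*n^2 + 2*n)/(-9*n^2 + 7*n - 8)^2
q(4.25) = -0.96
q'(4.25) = 0.04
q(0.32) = -0.20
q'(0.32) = -1.01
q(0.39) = -0.28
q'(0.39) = -1.12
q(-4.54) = -0.60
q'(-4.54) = 0.04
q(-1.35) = -0.30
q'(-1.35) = 0.22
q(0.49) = -0.40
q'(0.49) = -1.21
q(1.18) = -0.99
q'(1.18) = -0.36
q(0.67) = -0.61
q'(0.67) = -1.13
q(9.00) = -0.87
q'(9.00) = 0.01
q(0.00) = 0.00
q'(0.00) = -0.25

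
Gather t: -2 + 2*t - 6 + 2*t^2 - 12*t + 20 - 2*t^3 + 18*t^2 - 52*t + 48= -2*t^3 + 20*t^2 - 62*t + 60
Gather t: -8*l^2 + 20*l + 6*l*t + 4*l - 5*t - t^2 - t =-8*l^2 + 24*l - t^2 + t*(6*l - 6)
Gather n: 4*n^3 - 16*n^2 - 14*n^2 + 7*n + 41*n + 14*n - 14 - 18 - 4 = 4*n^3 - 30*n^2 + 62*n - 36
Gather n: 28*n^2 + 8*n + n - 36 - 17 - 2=28*n^2 + 9*n - 55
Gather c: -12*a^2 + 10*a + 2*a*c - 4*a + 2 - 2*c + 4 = -12*a^2 + 6*a + c*(2*a - 2) + 6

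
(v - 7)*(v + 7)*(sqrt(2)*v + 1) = sqrt(2)*v^3 + v^2 - 49*sqrt(2)*v - 49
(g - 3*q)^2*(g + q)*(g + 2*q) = g^4 - 3*g^3*q - 7*g^2*q^2 + 15*g*q^3 + 18*q^4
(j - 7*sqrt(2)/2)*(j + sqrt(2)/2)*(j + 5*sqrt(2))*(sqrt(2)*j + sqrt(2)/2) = sqrt(2)*j^4 + sqrt(2)*j^3/2 + 4*j^3 - 67*sqrt(2)*j^2/2 + 2*j^2 - 35*j - 67*sqrt(2)*j/4 - 35/2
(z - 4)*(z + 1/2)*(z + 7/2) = z^3 - 57*z/4 - 7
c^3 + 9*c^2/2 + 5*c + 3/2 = (c + 1/2)*(c + 1)*(c + 3)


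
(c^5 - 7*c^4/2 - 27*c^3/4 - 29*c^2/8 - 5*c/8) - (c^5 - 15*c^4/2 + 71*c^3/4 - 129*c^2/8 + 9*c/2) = 4*c^4 - 49*c^3/2 + 25*c^2/2 - 41*c/8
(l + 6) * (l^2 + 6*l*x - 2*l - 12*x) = l^3 + 6*l^2*x + 4*l^2 + 24*l*x - 12*l - 72*x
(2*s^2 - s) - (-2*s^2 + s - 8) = 4*s^2 - 2*s + 8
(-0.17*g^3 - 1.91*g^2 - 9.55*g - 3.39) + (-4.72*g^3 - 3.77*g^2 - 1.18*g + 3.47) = -4.89*g^3 - 5.68*g^2 - 10.73*g + 0.0800000000000001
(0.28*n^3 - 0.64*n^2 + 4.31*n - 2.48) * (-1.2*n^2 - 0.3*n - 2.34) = -0.336*n^5 + 0.684*n^4 - 5.6352*n^3 + 3.1806*n^2 - 9.3414*n + 5.8032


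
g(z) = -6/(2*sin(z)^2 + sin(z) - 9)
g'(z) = -6*(-4*sin(z)*cos(z) - cos(z))/(2*sin(z)^2 + sin(z) - 9)^2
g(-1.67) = 0.75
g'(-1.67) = 0.03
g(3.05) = 0.67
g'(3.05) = -0.10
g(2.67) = 0.74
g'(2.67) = -0.23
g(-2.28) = 0.70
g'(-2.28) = 0.11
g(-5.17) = 0.92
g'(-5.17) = 0.29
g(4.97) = 0.74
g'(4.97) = -0.07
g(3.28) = 0.66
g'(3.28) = -0.03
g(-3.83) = 0.79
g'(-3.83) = -0.29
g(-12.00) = 0.76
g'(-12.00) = 0.26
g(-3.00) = 0.66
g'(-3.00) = -0.03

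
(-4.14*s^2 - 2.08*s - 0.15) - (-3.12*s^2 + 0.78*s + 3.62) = -1.02*s^2 - 2.86*s - 3.77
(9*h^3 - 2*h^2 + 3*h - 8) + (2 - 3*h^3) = 6*h^3 - 2*h^2 + 3*h - 6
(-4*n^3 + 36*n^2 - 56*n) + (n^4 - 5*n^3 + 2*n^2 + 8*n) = n^4 - 9*n^3 + 38*n^2 - 48*n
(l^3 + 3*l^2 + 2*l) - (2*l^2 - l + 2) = l^3 + l^2 + 3*l - 2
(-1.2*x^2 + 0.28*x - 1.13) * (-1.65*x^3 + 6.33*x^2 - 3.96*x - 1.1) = 1.98*x^5 - 8.058*x^4 + 8.3889*x^3 - 6.9417*x^2 + 4.1668*x + 1.243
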